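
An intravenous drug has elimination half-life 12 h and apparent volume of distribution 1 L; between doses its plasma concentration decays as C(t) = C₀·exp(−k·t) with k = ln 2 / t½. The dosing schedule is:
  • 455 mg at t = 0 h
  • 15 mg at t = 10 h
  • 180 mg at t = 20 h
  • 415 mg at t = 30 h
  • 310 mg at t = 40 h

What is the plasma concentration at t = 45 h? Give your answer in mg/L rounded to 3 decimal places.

485.003 mg/L

k = ln 2 / 12 = 0.05776 per h
Dose 1 (455 mg at t=0 h): 455·exp(−0.05776·45) = 33.818 mg/L
Dose 2 (15 mg at t=10 h): 15·exp(−0.05776·35) = 1.986 mg/L
Dose 3 (180 mg at t=20 h): 180·exp(−0.05776·25) = 42.474 mg/L
Dose 4 (415 mg at t=30 h): 415·exp(−0.05776·15) = 174.486 mg/L
Dose 5 (310 mg at t=40 h): 310·exp(−0.05776·5) = 232.238 mg/L
C(45) = 33.818 + 1.986 + 42.474 + 174.486 + 232.238 = 485.003 mg/L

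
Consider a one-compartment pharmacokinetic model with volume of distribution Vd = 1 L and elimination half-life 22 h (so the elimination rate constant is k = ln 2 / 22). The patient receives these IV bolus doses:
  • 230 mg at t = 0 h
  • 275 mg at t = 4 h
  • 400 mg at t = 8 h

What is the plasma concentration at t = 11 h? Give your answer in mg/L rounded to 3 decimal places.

747.130 mg/L

k = ln 2 / 22 = 0.03151 per h
Dose 1 (230 mg at t=0 h): 230·exp(−0.03151·11) = 162.635 mg/L
Dose 2 (275 mg at t=4 h): 275·exp(−0.03151·7) = 220.572 mg/L
Dose 3 (400 mg at t=8 h): 400·exp(−0.03151·3) = 363.924 mg/L
C(11) = 162.635 + 220.572 + 363.924 = 747.130 mg/L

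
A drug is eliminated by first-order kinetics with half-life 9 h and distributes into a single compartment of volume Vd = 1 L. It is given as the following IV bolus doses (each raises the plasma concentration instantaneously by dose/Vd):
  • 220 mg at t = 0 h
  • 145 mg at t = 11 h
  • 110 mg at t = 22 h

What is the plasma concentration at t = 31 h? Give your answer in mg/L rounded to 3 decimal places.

106.284 mg/L

k = ln 2 / 9 = 0.07702 per h
Dose 1 (220 mg at t=0 h): 220·exp(−0.07702·31) = 20.209 mg/L
Dose 2 (145 mg at t=11 h): 145·exp(−0.07702·20) = 31.075 mg/L
Dose 3 (110 mg at t=22 h): 110·exp(−0.07702·9) = 55.000 mg/L
C(31) = 20.209 + 31.075 + 55.000 = 106.284 mg/L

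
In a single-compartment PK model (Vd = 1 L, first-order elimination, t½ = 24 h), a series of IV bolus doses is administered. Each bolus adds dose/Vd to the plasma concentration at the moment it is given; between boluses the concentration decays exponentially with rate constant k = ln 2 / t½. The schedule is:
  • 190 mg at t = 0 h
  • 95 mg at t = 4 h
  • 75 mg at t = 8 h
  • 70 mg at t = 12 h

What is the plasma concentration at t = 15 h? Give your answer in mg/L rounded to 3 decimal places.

317.805 mg/L

k = ln 2 / 24 = 0.02888 per h
Dose 1 (190 mg at t=0 h): 190·exp(−0.02888·15) = 123.200 mg/L
Dose 2 (95 mg at t=4 h): 95·exp(−0.02888·11) = 69.144 mg/L
Dose 3 (75 mg at t=8 h): 75·exp(−0.02888·7) = 61.272 mg/L
Dose 4 (70 mg at t=12 h): 70·exp(−0.02888·3) = 64.190 mg/L
C(15) = 123.200 + 69.144 + 61.272 + 64.190 = 317.805 mg/L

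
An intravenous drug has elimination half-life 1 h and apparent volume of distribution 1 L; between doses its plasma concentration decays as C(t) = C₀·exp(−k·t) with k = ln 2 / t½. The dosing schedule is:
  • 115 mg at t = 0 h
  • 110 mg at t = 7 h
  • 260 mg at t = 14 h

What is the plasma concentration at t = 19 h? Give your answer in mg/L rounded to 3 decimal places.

k = ln 2 / 1 = 0.69315 per h
Dose 1 (115 mg at t=0 h): 115·exp(−0.69315·19) = 0.000 mg/L
Dose 2 (110 mg at t=7 h): 110·exp(−0.69315·12) = 0.027 mg/L
Dose 3 (260 mg at t=14 h): 260·exp(−0.69315·5) = 8.125 mg/L
C(19) = 0.000 + 0.027 + 8.125 = 8.152 mg/L

8.152 mg/L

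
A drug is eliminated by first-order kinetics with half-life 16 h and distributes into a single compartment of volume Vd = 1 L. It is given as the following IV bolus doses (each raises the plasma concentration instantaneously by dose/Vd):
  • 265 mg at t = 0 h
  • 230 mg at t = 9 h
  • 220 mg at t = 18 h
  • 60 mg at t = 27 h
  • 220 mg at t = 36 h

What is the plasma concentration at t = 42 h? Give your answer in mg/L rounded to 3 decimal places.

k = ln 2 / 16 = 0.04332 per h
Dose 1 (265 mg at t=0 h): 265·exp(−0.04332·42) = 42.958 mg/L
Dose 2 (230 mg at t=9 h): 230·exp(−0.04332·33) = 55.062 mg/L
Dose 3 (220 mg at t=18 h): 220·exp(−0.04332·24) = 77.782 mg/L
Dose 4 (60 mg at t=27 h): 60·exp(−0.04332·15) = 31.328 mg/L
Dose 5 (220 mg at t=36 h): 220·exp(−0.04332·6) = 169.643 mg/L
C(42) = 42.958 + 55.062 + 77.782 + 31.328 + 169.643 = 376.773 mg/L

376.773 mg/L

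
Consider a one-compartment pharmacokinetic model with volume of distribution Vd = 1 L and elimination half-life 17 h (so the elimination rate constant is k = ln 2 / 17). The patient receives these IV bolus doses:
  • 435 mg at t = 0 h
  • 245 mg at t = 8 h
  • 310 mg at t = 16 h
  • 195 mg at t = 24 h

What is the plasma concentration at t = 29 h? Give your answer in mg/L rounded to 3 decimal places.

578.901 mg/L

k = ln 2 / 17 = 0.04077 per h
Dose 1 (435 mg at t=0 h): 435·exp(−0.04077·29) = 133.342 mg/L
Dose 2 (245 mg at t=8 h): 245·exp(−0.04077·21) = 104.065 mg/L
Dose 3 (310 mg at t=16 h): 310·exp(−0.04077·13) = 182.458 mg/L
Dose 4 (195 mg at t=24 h): 195·exp(−0.04077·5) = 159.036 mg/L
C(29) = 133.342 + 104.065 + 182.458 + 159.036 = 578.901 mg/L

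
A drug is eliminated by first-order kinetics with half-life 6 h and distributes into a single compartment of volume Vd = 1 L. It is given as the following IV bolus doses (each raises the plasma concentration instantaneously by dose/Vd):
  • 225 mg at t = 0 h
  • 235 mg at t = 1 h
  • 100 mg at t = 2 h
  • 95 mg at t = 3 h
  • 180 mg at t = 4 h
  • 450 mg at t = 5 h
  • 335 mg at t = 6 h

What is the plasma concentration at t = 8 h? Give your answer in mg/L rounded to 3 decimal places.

k = ln 2 / 6 = 0.11552 per h
Dose 1 (225 mg at t=0 h): 225·exp(−0.11552·8) = 89.291 mg/L
Dose 2 (235 mg at t=1 h): 235·exp(−0.11552·7) = 104.681 mg/L
Dose 3 (100 mg at t=2 h): 100·exp(−0.11552·6) = 50.000 mg/L
Dose 4 (95 mg at t=3 h): 95·exp(−0.11552·5) = 53.317 mg/L
Dose 5 (180 mg at t=4 h): 180·exp(−0.11552·4) = 113.393 mg/L
Dose 6 (450 mg at t=5 h): 450·exp(−0.11552·3) = 318.198 mg/L
Dose 7 (335 mg at t=6 h): 335·exp(−0.11552·2) = 265.890 mg/L
C(8) = 89.291 + 104.681 + 50.000 + 53.317 + 113.393 + 318.198 + 265.890 = 994.769 mg/L

994.769 mg/L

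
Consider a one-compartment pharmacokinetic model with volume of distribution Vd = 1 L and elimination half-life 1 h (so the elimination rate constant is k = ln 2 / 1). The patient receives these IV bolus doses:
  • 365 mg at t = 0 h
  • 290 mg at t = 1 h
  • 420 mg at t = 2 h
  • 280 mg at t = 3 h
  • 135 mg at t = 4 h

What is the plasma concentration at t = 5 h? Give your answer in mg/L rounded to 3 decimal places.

k = ln 2 / 1 = 0.69315 per h
Dose 1 (365 mg at t=0 h): 365·exp(−0.69315·5) = 11.406 mg/L
Dose 2 (290 mg at t=1 h): 290·exp(−0.69315·4) = 18.125 mg/L
Dose 3 (420 mg at t=2 h): 420·exp(−0.69315·3) = 52.500 mg/L
Dose 4 (280 mg at t=3 h): 280·exp(−0.69315·2) = 70.000 mg/L
Dose 5 (135 mg at t=4 h): 135·exp(−0.69315·1) = 67.500 mg/L
C(5) = 11.406 + 18.125 + 52.500 + 70.000 + 67.500 = 219.531 mg/L

219.531 mg/L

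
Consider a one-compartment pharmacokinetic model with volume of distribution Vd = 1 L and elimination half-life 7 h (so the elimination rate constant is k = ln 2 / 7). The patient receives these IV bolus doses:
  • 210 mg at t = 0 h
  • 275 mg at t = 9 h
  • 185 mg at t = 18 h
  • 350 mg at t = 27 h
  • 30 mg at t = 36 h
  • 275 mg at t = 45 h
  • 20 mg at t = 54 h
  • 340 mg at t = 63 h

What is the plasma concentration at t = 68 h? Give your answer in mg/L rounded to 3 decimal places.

250.088 mg/L

k = ln 2 / 7 = 0.09902 per h
Dose 1 (210 mg at t=0 h): 210·exp(−0.09902·68) = 0.250 mg/L
Dose 2 (275 mg at t=9 h): 275·exp(−0.09902·59) = 0.798 mg/L
Dose 3 (185 mg at t=18 h): 185·exp(−0.09902·50) = 1.309 mg/L
Dose 4 (350 mg at t=27 h): 350·exp(−0.09902·41) = 6.038 mg/L
Dose 5 (30 mg at t=36 h): 30·exp(−0.09902·32) = 1.262 mg/L
Dose 6 (275 mg at t=45 h): 275·exp(−0.09902·23) = 28.199 mg/L
Dose 7 (20 mg at t=54 h): 20·exp(−0.09902·14) = 5.000 mg/L
Dose 8 (340 mg at t=63 h): 340·exp(−0.09902·5) = 207.232 mg/L
C(68) = 0.250 + 0.798 + 1.309 + 6.038 + 1.262 + 28.199 + 5.000 + 207.232 = 250.088 mg/L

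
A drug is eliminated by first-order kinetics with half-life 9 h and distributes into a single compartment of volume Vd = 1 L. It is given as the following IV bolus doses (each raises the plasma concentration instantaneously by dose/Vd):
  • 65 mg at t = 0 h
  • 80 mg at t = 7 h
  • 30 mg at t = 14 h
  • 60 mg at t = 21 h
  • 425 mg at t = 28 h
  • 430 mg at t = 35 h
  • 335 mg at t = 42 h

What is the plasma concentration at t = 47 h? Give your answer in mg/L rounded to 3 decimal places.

512.831 mg/L

k = ln 2 / 9 = 0.07702 per h
Dose 1 (65 mg at t=0 h): 65·exp(−0.07702·47) = 1.741 mg/L
Dose 2 (80 mg at t=7 h): 80·exp(−0.07702·40) = 3.674 mg/L
Dose 3 (30 mg at t=14 h): 30·exp(−0.07702·33) = 2.362 mg/L
Dose 4 (60 mg at t=21 h): 60·exp(−0.07702·26) = 8.100 mg/L
Dose 5 (425 mg at t=28 h): 425·exp(−0.07702·19) = 98.374 mg/L
Dose 6 (430 mg at t=35 h): 430·exp(−0.07702·12) = 170.646 mg/L
Dose 7 (335 mg at t=42 h): 335·exp(−0.07702·5) = 227.932 mg/L
C(47) = 1.741 + 3.674 + 2.362 + 8.100 + 98.374 + 170.646 + 227.932 = 512.831 mg/L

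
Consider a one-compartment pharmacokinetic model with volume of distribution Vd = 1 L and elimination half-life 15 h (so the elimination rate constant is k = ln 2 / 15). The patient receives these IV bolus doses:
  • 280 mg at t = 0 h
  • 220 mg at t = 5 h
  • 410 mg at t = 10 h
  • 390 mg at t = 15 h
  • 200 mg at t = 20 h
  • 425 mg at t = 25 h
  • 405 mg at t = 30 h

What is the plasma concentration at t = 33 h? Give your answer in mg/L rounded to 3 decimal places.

k = ln 2 / 15 = 0.04621 per h
Dose 1 (280 mg at t=0 h): 280·exp(−0.04621·33) = 60.939 mg/L
Dose 2 (220 mg at t=5 h): 220·exp(−0.04621·28) = 60.325 mg/L
Dose 3 (410 mg at t=10 h): 410·exp(−0.04621·23) = 141.646 mg/L
Dose 4 (390 mg at t=15 h): 390·exp(−0.04621·18) = 169.757 mg/L
Dose 5 (200 mg at t=20 h): 200·exp(−0.04621·13) = 109.682 mg/L
Dose 6 (425 mg at t=25 h): 425·exp(−0.04621·8) = 293.656 mg/L
Dose 7 (405 mg at t=30 h): 405·exp(−0.04621·3) = 352.573 mg/L
C(33) = 60.939 + 60.325 + 141.646 + 169.757 + 109.682 + 293.656 + 352.573 = 1188.579 mg/L

1188.579 mg/L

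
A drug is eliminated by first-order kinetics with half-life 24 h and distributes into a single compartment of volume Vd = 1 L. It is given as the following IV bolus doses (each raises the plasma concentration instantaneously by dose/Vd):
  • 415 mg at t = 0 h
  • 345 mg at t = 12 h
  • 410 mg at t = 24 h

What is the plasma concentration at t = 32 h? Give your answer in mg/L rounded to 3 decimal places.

683.735 mg/L

k = ln 2 / 24 = 0.02888 per h
Dose 1 (415 mg at t=0 h): 415·exp(−0.02888·32) = 164.693 mg/L
Dose 2 (345 mg at t=12 h): 345·exp(−0.02888·20) = 193.625 mg/L
Dose 3 (410 mg at t=24 h): 410·exp(−0.02888·8) = 325.417 mg/L
C(32) = 164.693 + 193.625 + 325.417 = 683.735 mg/L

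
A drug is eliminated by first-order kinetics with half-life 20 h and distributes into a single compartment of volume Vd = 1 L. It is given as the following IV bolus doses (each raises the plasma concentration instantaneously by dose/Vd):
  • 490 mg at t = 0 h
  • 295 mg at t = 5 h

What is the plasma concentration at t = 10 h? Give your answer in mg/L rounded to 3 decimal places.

594.547 mg/L

k = ln 2 / 20 = 0.03466 per h
Dose 1 (490 mg at t=0 h): 490·exp(−0.03466·10) = 346.482 mg/L
Dose 2 (295 mg at t=5 h): 295·exp(−0.03466·5) = 248.064 mg/L
C(10) = 346.482 + 248.064 = 594.547 mg/L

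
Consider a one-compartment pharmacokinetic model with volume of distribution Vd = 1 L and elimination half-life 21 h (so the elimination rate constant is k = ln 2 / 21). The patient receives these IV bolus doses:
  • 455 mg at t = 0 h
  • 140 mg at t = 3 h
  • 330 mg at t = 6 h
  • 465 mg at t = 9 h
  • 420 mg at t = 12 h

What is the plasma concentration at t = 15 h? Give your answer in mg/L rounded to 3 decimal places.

1378.588 mg/L

k = ln 2 / 21 = 0.03301 per h
Dose 1 (455 mg at t=0 h): 455·exp(−0.03301·15) = 277.326 mg/L
Dose 2 (140 mg at t=3 h): 140·exp(−0.03301·12) = 94.213 mg/L
Dose 3 (330 mg at t=6 h): 330·exp(−0.03301·9) = 245.189 mg/L
Dose 4 (465 mg at t=9 h): 465·exp(−0.03301·6) = 381.456 mg/L
Dose 5 (420 mg at t=12 h): 420·exp(−0.03301·3) = 380.404 mg/L
C(15) = 277.326 + 94.213 + 245.189 + 381.456 + 380.404 = 1378.588 mg/L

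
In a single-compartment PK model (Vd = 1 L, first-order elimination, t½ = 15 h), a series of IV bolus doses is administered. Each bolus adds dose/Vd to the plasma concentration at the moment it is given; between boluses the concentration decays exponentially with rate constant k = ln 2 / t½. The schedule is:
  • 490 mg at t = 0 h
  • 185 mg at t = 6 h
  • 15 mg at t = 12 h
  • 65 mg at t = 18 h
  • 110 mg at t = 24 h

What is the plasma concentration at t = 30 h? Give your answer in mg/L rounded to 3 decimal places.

k = ln 2 / 15 = 0.04621 per h
Dose 1 (490 mg at t=0 h): 490·exp(−0.04621·30) = 122.500 mg/L
Dose 2 (185 mg at t=6 h): 185·exp(−0.04621·24) = 61.027 mg/L
Dose 3 (15 mg at t=12 h): 15·exp(−0.04621·18) = 6.529 mg/L
Dose 4 (65 mg at t=18 h): 65·exp(−0.04621·12) = 37.333 mg/L
Dose 5 (110 mg at t=24 h): 110·exp(−0.04621·6) = 83.364 mg/L
C(30) = 122.500 + 61.027 + 6.529 + 37.333 + 83.364 = 310.753 mg/L

310.753 mg/L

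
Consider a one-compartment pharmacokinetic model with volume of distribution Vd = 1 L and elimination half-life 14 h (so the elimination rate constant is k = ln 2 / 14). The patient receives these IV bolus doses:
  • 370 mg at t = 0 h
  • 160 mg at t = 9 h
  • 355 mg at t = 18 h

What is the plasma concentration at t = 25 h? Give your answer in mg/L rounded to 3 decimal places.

k = ln 2 / 14 = 0.04951 per h
Dose 1 (370 mg at t=0 h): 370·exp(−0.04951·25) = 107.312 mg/L
Dose 2 (160 mg at t=9 h): 160·exp(−0.04951·16) = 72.458 mg/L
Dose 3 (355 mg at t=18 h): 355·exp(−0.04951·7) = 251.023 mg/L
C(25) = 107.312 + 72.458 + 251.023 = 430.793 mg/L

430.793 mg/L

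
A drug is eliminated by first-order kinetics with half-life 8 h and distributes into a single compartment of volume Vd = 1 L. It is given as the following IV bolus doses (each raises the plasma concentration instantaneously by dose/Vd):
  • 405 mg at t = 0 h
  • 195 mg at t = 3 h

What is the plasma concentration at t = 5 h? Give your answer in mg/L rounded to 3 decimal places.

426.585 mg/L

k = ln 2 / 8 = 0.08664 per h
Dose 1 (405 mg at t=0 h): 405·exp(−0.08664·5) = 262.610 mg/L
Dose 2 (195 mg at t=3 h): 195·exp(−0.08664·2) = 163.975 mg/L
C(5) = 262.610 + 163.975 = 426.585 mg/L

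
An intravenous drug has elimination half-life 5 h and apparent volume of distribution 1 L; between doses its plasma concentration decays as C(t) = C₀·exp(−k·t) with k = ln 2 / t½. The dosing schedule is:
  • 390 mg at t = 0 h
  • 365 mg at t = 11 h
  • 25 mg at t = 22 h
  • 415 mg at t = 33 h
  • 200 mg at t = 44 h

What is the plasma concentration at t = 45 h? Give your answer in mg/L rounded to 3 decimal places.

k = ln 2 / 5 = 0.13863 per h
Dose 1 (390 mg at t=0 h): 390·exp(−0.13863·45) = 0.762 mg/L
Dose 2 (365 mg at t=11 h): 365·exp(−0.13863·34) = 3.276 mg/L
Dose 3 (25 mg at t=22 h): 25·exp(−0.13863·23) = 1.031 mg/L
Dose 4 (415 mg at t=33 h): 415·exp(−0.13863·12) = 78.628 mg/L
Dose 5 (200 mg at t=44 h): 200·exp(−0.13863·1) = 174.110 mg/L
C(45) = 0.762 + 3.276 + 1.031 + 78.628 + 174.110 = 257.806 mg/L

257.806 mg/L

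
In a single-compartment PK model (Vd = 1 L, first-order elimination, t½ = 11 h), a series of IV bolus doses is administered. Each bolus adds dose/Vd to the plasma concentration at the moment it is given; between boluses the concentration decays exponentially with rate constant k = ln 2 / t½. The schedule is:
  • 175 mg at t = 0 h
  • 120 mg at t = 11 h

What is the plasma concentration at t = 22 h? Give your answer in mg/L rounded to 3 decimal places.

103.750 mg/L

k = ln 2 / 11 = 0.06301 per h
Dose 1 (175 mg at t=0 h): 175·exp(−0.06301·22) = 43.750 mg/L
Dose 2 (120 mg at t=11 h): 120·exp(−0.06301·11) = 60.000 mg/L
C(22) = 43.750 + 60.000 = 103.750 mg/L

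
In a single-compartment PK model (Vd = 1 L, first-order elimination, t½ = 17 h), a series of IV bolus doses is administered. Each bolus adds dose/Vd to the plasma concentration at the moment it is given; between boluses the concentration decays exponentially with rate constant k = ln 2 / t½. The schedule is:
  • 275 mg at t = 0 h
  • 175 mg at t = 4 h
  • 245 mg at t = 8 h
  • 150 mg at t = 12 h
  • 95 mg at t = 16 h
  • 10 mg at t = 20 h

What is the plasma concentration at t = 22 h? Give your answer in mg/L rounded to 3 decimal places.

k = ln 2 / 17 = 0.04077 per h
Dose 1 (275 mg at t=0 h): 275·exp(−0.04077·22) = 112.141 mg/L
Dose 2 (175 mg at t=4 h): 175·exp(−0.04077·18) = 84.004 mg/L
Dose 3 (245 mg at t=8 h): 245·exp(−0.04077·14) = 138.439 mg/L
Dose 4 (150 mg at t=12 h): 150·exp(−0.04077·10) = 99.773 mg/L
Dose 5 (95 mg at t=16 h): 95·exp(−0.04077·6) = 74.384 mg/L
Dose 6 (10 mg at t=20 h): 10·exp(−0.04077·2) = 9.217 mg/L
C(22) = 112.141 + 84.004 + 138.439 + 99.773 + 74.384 + 9.217 = 517.958 mg/L

517.958 mg/L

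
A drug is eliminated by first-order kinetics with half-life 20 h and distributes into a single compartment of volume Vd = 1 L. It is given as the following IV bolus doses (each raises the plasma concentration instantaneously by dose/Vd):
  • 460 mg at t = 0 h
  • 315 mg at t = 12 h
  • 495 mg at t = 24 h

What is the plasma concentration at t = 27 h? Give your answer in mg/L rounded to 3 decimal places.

813.873 mg/L

k = ln 2 / 20 = 0.03466 per h
Dose 1 (460 mg at t=0 h): 460·exp(−0.03466·27) = 180.454 mg/L
Dose 2 (315 mg at t=12 h): 315·exp(−0.03466·15) = 187.300 mg/L
Dose 3 (495 mg at t=24 h): 495·exp(−0.03466·3) = 446.119 mg/L
C(27) = 180.454 + 187.300 + 446.119 = 813.873 mg/L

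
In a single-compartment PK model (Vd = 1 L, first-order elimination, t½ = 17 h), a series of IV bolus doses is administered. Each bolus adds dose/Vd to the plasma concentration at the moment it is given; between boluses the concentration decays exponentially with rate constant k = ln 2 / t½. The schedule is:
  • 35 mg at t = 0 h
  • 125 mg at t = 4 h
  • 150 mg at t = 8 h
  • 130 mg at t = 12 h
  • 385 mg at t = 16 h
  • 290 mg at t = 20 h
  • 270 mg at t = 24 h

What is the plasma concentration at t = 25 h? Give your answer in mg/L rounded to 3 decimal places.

k = ln 2 / 17 = 0.04077 per h
Dose 1 (35 mg at t=0 h): 35·exp(−0.04077·25) = 12.629 mg/L
Dose 2 (125 mg at t=4 h): 125·exp(−0.04077·21) = 53.094 mg/L
Dose 3 (150 mg at t=8 h): 150·exp(−0.04077·17) = 75.000 mg/L
Dose 4 (130 mg at t=12 h): 130·exp(−0.04077·13) = 76.515 mg/L
Dose 5 (385 mg at t=16 h): 385·exp(−0.04077·9) = 266.742 mg/L
Dose 6 (290 mg at t=20 h): 290·exp(−0.04077·5) = 236.516 mg/L
Dose 7 (270 mg at t=24 h): 270·exp(−0.04077·1) = 259.213 mg/L
C(25) = 12.629 + 53.094 + 75.000 + 76.515 + 266.742 + 236.516 + 259.213 = 979.709 mg/L

979.709 mg/L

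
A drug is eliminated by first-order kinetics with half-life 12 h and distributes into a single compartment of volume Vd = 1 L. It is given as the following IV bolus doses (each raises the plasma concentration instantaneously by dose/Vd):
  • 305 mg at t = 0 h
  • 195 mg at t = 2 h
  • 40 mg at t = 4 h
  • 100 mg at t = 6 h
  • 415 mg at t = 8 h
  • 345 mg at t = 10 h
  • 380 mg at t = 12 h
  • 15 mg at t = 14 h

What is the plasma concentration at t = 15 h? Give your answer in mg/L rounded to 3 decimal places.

1170.050 mg/L

k = ln 2 / 12 = 0.05776 per h
Dose 1 (305 mg at t=0 h): 305·exp(−0.05776·15) = 128.237 mg/L
Dose 2 (195 mg at t=2 h): 195·exp(−0.05776·13) = 92.028 mg/L
Dose 3 (40 mg at t=4 h): 40·exp(−0.05776·11) = 21.189 mg/L
Dose 4 (100 mg at t=6 h): 100·exp(−0.05776·9) = 59.460 mg/L
Dose 5 (415 mg at t=8 h): 415·exp(−0.05776·7) = 276.979 mg/L
Dose 6 (345 mg at t=10 h): 345·exp(−0.05776·5) = 258.458 mg/L
Dose 7 (380 mg at t=12 h): 380·exp(−0.05776·3) = 319.541 mg/L
Dose 8 (15 mg at t=14 h): 15·exp(−0.05776·1) = 14.158 mg/L
C(15) = 128.237 + 92.028 + 21.189 + 59.460 + 276.979 + 258.458 + 319.541 + 14.158 = 1170.050 mg/L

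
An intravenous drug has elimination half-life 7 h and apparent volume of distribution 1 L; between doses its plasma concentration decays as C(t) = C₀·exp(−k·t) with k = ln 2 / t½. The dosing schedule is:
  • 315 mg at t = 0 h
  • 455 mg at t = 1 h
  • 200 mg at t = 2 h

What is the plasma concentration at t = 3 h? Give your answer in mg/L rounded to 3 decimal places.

788.441 mg/L

k = ln 2 / 7 = 0.09902 per h
Dose 1 (315 mg at t=0 h): 315·exp(−0.09902·3) = 234.044 mg/L
Dose 2 (455 mg at t=1 h): 455·exp(−0.09902·2) = 373.253 mg/L
Dose 3 (200 mg at t=2 h): 200·exp(−0.09902·1) = 181.145 mg/L
C(3) = 234.044 + 373.253 + 181.145 = 788.441 mg/L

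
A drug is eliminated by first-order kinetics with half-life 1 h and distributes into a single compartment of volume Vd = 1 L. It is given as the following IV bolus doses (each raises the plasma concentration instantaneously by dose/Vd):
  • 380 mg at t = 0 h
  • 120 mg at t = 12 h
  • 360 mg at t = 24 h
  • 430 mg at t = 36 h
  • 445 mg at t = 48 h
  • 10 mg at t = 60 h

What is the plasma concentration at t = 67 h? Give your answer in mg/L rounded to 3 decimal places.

k = ln 2 / 1 = 0.69315 per h
Dose 1 (380 mg at t=0 h): 380·exp(−0.69315·67) = 0.000 mg/L
Dose 2 (120 mg at t=12 h): 120·exp(−0.69315·55) = 0.000 mg/L
Dose 3 (360 mg at t=24 h): 360·exp(−0.69315·43) = 0.000 mg/L
Dose 4 (430 mg at t=36 h): 430·exp(−0.69315·31) = 0.000 mg/L
Dose 5 (445 mg at t=48 h): 445·exp(−0.69315·19) = 0.001 mg/L
Dose 6 (10 mg at t=60 h): 10·exp(−0.69315·7) = 0.078 mg/L
C(67) = 0.000 + 0.000 + 0.000 + 0.000 + 0.001 + 0.078 = 0.079 mg/L

0.079 mg/L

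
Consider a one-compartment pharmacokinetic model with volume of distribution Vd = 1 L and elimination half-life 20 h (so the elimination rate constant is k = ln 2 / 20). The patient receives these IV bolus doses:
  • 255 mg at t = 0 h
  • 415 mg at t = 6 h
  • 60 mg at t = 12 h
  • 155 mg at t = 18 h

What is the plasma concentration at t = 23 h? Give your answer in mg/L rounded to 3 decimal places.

k = ln 2 / 20 = 0.03466 per h
Dose 1 (255 mg at t=0 h): 255·exp(−0.03466·23) = 114.909 mg/L
Dose 2 (415 mg at t=6 h): 415·exp(−0.03466·17) = 230.236 mg/L
Dose 3 (60 mg at t=12 h): 60·exp(−0.03466·11) = 40.981 mg/L
Dose 4 (155 mg at t=18 h): 155·exp(−0.03466·5) = 130.339 mg/L
C(23) = 114.909 + 230.236 + 40.981 + 130.339 = 516.465 mg/L

516.465 mg/L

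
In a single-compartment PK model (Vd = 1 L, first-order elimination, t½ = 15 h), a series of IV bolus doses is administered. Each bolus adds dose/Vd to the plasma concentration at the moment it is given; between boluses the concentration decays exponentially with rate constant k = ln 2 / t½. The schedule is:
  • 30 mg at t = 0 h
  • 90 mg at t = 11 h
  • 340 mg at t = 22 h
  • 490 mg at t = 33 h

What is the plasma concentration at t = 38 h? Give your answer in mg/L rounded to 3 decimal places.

k = ln 2 / 15 = 0.04621 per h
Dose 1 (30 mg at t=0 h): 30·exp(−0.04621·38) = 5.182 mg/L
Dose 2 (90 mg at t=11 h): 90·exp(−0.04621·27) = 25.846 mg/L
Dose 3 (340 mg at t=22 h): 340·exp(−0.04621·16) = 162.323 mg/L
Dose 4 (490 mg at t=33 h): 490·exp(−0.04621·5) = 388.913 mg/L
C(38) = 5.182 + 25.846 + 162.323 + 388.913 = 582.264 mg/L

582.264 mg/L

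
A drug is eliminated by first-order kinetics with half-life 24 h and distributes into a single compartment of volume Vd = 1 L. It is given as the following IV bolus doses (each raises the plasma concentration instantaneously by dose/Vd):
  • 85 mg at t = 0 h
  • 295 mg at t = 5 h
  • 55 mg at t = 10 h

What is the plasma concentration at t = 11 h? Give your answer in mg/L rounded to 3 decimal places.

k = ln 2 / 24 = 0.02888 per h
Dose 1 (85 mg at t=0 h): 85·exp(−0.02888·11) = 61.865 mg/L
Dose 2 (295 mg at t=5 h): 295·exp(−0.02888·6) = 248.064 mg/L
Dose 3 (55 mg at t=10 h): 55·exp(−0.02888·1) = 53.434 mg/L
C(11) = 61.865 + 248.064 + 53.434 = 363.364 mg/L

363.364 mg/L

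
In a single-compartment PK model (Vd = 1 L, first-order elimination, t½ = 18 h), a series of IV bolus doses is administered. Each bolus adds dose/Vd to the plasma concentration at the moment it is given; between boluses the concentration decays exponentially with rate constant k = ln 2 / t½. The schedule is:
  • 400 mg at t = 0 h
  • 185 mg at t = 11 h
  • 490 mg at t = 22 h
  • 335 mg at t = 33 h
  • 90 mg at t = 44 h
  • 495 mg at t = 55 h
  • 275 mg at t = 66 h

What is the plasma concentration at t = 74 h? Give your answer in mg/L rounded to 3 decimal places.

k = ln 2 / 18 = 0.03851 per h
Dose 1 (400 mg at t=0 h): 400·exp(−0.03851·74) = 23.147 mg/L
Dose 2 (185 mg at t=11 h): 185·exp(−0.03851·63) = 16.352 mg/L
Dose 3 (490 mg at t=22 h): 490·exp(−0.03851·52) = 66.154 mg/L
Dose 4 (335 mg at t=33 h): 335·exp(−0.03851·41) = 69.082 mg/L
Dose 5 (90 mg at t=44 h): 90·exp(−0.03851·30) = 28.348 mg/L
Dose 6 (495 mg at t=55 h): 495·exp(−0.03851·19) = 238.150 mg/L
Dose 7 (275 mg at t=66 h): 275·exp(−0.03851·8) = 202.088 mg/L
C(74) = 23.147 + 16.352 + 66.154 + 69.082 + 28.348 + 238.150 + 202.088 = 643.322 mg/L

643.322 mg/L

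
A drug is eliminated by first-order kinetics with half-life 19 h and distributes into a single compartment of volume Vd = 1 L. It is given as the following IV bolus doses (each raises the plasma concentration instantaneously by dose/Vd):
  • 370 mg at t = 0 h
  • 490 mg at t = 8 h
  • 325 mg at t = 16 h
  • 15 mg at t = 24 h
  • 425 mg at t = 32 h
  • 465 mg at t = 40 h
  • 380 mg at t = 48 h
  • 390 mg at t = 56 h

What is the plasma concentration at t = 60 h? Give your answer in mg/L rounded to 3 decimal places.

1143.795 mg/L

k = ln 2 / 19 = 0.03648 per h
Dose 1 (370 mg at t=0 h): 370·exp(−0.03648·60) = 41.455 mg/L
Dose 2 (490 mg at t=8 h): 490·exp(−0.03648·52) = 73.506 mg/L
Dose 3 (325 mg at t=16 h): 325·exp(−0.03648·44) = 65.277 mg/L
Dose 4 (15 mg at t=24 h): 15·exp(−0.03648·36) = 4.034 mg/L
Dose 5 (425 mg at t=32 h): 425·exp(−0.03648·28) = 153.026 mg/L
Dose 6 (465 mg at t=40 h): 465·exp(−0.03648·20) = 224.171 mg/L
Dose 7 (380 mg at t=48 h): 380·exp(−0.03648·12) = 245.278 mg/L
Dose 8 (390 mg at t=56 h): 390·exp(−0.03648·4) = 337.047 mg/L
C(60) = 41.455 + 73.506 + 65.277 + 4.034 + 153.026 + 224.171 + 245.278 + 337.047 = 1143.795 mg/L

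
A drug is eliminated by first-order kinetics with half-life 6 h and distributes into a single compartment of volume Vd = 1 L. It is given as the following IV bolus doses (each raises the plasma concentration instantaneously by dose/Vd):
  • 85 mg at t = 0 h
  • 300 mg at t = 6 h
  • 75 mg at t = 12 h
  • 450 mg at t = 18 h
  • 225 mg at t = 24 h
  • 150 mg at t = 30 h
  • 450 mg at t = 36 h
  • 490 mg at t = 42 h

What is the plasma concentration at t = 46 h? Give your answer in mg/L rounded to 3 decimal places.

514.328 mg/L

k = ln 2 / 6 = 0.11552 per h
Dose 1 (85 mg at t=0 h): 85·exp(−0.11552·46) = 0.418 mg/L
Dose 2 (300 mg at t=6 h): 300·exp(−0.11552·40) = 2.953 mg/L
Dose 3 (75 mg at t=12 h): 75·exp(−0.11552·34) = 1.476 mg/L
Dose 4 (450 mg at t=18 h): 450·exp(−0.11552·28) = 17.718 mg/L
Dose 5 (225 mg at t=24 h): 225·exp(−0.11552·22) = 17.718 mg/L
Dose 6 (150 mg at t=30 h): 150·exp(−0.11552·16) = 23.624 mg/L
Dose 7 (450 mg at t=36 h): 450·exp(−0.11552·10) = 141.741 mg/L
Dose 8 (490 mg at t=42 h): 490·exp(−0.11552·4) = 308.681 mg/L
C(46) = 0.418 + 2.953 + 1.476 + 17.718 + 17.718 + 23.624 + 141.741 + 308.681 = 514.328 mg/L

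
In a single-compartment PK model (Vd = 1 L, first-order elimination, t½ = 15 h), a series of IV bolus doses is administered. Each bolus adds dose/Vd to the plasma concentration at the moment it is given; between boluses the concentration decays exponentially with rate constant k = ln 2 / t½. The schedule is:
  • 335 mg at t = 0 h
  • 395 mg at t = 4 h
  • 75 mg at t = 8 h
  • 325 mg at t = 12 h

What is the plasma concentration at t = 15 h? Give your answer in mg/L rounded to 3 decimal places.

742.299 mg/L

k = ln 2 / 15 = 0.04621 per h
Dose 1 (335 mg at t=0 h): 335·exp(−0.04621·15) = 167.500 mg/L
Dose 2 (395 mg at t=4 h): 395·exp(−0.04621·11) = 237.597 mg/L
Dose 3 (75 mg at t=8 h): 75·exp(−0.04621·7) = 54.273 mg/L
Dose 4 (325 mg at t=12 h): 325·exp(−0.04621·3) = 282.929 mg/L
C(15) = 167.500 + 237.597 + 54.273 + 282.929 = 742.299 mg/L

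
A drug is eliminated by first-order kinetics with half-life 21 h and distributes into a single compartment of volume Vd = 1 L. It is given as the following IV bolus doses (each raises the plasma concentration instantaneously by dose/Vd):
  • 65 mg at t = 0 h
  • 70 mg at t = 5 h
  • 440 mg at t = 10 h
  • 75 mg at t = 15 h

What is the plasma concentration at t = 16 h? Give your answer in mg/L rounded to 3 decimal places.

520.531 mg/L

k = ln 2 / 21 = 0.03301 per h
Dose 1 (65 mg at t=0 h): 65·exp(−0.03301·16) = 38.332 mg/L
Dose 2 (70 mg at t=5 h): 70·exp(−0.03301·11) = 48.687 mg/L
Dose 3 (440 mg at t=10 h): 440·exp(−0.03301·6) = 360.948 mg/L
Dose 4 (75 mg at t=15 h): 75·exp(−0.03301·1) = 72.565 mg/L
C(16) = 38.332 + 48.687 + 360.948 + 72.565 = 520.531 mg/L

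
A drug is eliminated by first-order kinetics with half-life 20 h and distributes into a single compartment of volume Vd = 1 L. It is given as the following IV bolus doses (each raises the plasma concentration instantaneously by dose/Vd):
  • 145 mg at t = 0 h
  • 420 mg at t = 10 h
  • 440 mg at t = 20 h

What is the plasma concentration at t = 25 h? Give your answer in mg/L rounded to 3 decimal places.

680.693 mg/L

k = ln 2 / 20 = 0.03466 per h
Dose 1 (145 mg at t=0 h): 145·exp(−0.03466·25) = 60.965 mg/L
Dose 2 (420 mg at t=10 h): 420·exp(−0.03466·15) = 249.733 mg/L
Dose 3 (440 mg at t=20 h): 440·exp(−0.03466·5) = 369.994 mg/L
C(25) = 60.965 + 249.733 + 369.994 = 680.693 mg/L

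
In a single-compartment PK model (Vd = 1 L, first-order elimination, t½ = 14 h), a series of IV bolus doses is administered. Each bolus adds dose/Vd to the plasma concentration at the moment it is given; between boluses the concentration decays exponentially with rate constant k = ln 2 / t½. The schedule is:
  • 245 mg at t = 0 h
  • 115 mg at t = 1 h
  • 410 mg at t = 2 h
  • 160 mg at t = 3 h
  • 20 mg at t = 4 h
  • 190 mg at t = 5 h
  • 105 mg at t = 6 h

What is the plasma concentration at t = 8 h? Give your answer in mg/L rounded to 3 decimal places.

951.015 mg/L

k = ln 2 / 14 = 0.04951 per h
Dose 1 (245 mg at t=0 h): 245·exp(−0.04951·8) = 164.873 mg/L
Dose 2 (115 mg at t=1 h): 115·exp(−0.04951·7) = 81.317 mg/L
Dose 3 (410 mg at t=2 h): 410·exp(−0.04951·6) = 304.629 mg/L
Dose 4 (160 mg at t=3 h): 160·exp(−0.04951·5) = 124.913 mg/L
Dose 5 (20 mg at t=4 h): 20·exp(−0.04951·4) = 16.407 mg/L
Dose 6 (190 mg at t=5 h): 190·exp(−0.04951·3) = 163.775 mg/L
Dose 7 (105 mg at t=6 h): 105·exp(−0.04951·2) = 95.101 mg/L
C(8) = 164.873 + 81.317 + 304.629 + 124.913 + 16.407 + 163.775 + 95.101 = 951.015 mg/L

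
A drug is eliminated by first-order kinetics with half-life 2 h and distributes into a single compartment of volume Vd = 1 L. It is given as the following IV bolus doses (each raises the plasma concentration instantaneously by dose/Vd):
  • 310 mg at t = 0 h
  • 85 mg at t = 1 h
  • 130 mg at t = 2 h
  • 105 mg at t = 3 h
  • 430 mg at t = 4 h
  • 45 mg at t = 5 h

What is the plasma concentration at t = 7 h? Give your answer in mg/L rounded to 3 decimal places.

261.784 mg/L

k = ln 2 / 2 = 0.34657 per h
Dose 1 (310 mg at t=0 h): 310·exp(−0.34657·7) = 27.400 mg/L
Dose 2 (85 mg at t=1 h): 85·exp(−0.34657·6) = 10.625 mg/L
Dose 3 (130 mg at t=2 h): 130·exp(−0.34657·5) = 22.981 mg/L
Dose 4 (105 mg at t=3 h): 105·exp(−0.34657·4) = 26.250 mg/L
Dose 5 (430 mg at t=4 h): 430·exp(−0.34657·3) = 152.028 mg/L
Dose 6 (45 mg at t=5 h): 45·exp(−0.34657·2) = 22.500 mg/L
C(7) = 27.400 + 10.625 + 22.981 + 26.250 + 152.028 + 22.500 = 261.784 mg/L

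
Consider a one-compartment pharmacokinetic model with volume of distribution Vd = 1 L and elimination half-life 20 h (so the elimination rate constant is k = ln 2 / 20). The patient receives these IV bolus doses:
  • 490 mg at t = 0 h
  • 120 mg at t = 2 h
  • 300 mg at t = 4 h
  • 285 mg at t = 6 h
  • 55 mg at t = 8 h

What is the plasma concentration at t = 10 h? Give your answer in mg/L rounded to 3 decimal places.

980.525 mg/L

k = ln 2 / 20 = 0.03466 per h
Dose 1 (490 mg at t=0 h): 490·exp(−0.03466·10) = 346.482 mg/L
Dose 2 (120 mg at t=2 h): 120·exp(−0.03466·8) = 90.943 mg/L
Dose 3 (300 mg at t=4 h): 300·exp(−0.03466·6) = 243.676 mg/L
Dose 4 (285 mg at t=6 h): 285·exp(−0.03466·4) = 248.107 mg/L
Dose 5 (55 mg at t=8 h): 55·exp(−0.03466·2) = 51.317 mg/L
C(10) = 346.482 + 90.943 + 243.676 + 248.107 + 51.317 = 980.525 mg/L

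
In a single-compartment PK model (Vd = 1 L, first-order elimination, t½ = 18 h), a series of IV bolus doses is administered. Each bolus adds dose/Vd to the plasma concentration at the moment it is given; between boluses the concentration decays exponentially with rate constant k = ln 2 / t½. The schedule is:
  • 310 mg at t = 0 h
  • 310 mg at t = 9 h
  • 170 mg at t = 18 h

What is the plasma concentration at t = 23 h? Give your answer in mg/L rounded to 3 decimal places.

448.892 mg/L

k = ln 2 / 18 = 0.03851 per h
Dose 1 (310 mg at t=0 h): 310·exp(−0.03851·23) = 127.853 mg/L
Dose 2 (310 mg at t=9 h): 310·exp(−0.03851·14) = 180.812 mg/L
Dose 3 (170 mg at t=18 h): 170·exp(−0.03851·5) = 140.226 mg/L
C(23) = 127.853 + 180.812 + 140.226 = 448.892 mg/L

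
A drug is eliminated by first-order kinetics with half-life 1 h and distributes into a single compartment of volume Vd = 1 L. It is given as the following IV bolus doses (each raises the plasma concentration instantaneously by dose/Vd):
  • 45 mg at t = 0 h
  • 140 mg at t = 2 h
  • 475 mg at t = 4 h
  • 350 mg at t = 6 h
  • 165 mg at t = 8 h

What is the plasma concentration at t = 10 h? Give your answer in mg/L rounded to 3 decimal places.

k = ln 2 / 1 = 0.69315 per h
Dose 1 (45 mg at t=0 h): 45·exp(−0.69315·10) = 0.044 mg/L
Dose 2 (140 mg at t=2 h): 140·exp(−0.69315·8) = 0.547 mg/L
Dose 3 (475 mg at t=4 h): 475·exp(−0.69315·6) = 7.422 mg/L
Dose 4 (350 mg at t=6 h): 350·exp(−0.69315·4) = 21.875 mg/L
Dose 5 (165 mg at t=8 h): 165·exp(−0.69315·2) = 41.250 mg/L
C(10) = 0.044 + 0.547 + 7.422 + 21.875 + 41.250 = 71.138 mg/L

71.138 mg/L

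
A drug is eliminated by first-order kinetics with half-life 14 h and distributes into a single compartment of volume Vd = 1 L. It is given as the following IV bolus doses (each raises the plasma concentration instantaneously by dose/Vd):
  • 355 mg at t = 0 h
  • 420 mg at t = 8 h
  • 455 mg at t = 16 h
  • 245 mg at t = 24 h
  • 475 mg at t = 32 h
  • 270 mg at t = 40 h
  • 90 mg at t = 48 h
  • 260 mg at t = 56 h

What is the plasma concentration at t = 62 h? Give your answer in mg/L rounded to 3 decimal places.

k = ln 2 / 14 = 0.04951 per h
Dose 1 (355 mg at t=0 h): 355·exp(−0.04951·62) = 16.485 mg/L
Dose 2 (420 mg at t=8 h): 420·exp(−0.04951·54) = 28.982 mg/L
Dose 3 (455 mg at t=16 h): 455·exp(−0.04951·46) = 46.657 mg/L
Dose 4 (245 mg at t=24 h): 245·exp(−0.04951·38) = 37.332 mg/L
Dose 5 (475 mg at t=32 h): 475·exp(−0.04951·30) = 107.555 mg/L
Dose 6 (270 mg at t=40 h): 270·exp(−0.04951·22) = 90.848 mg/L
Dose 7 (90 mg at t=48 h): 90·exp(−0.04951·14) = 45.000 mg/L
Dose 8 (260 mg at t=56 h): 260·exp(−0.04951·6) = 193.179 mg/L
C(62) = 16.485 + 28.982 + 46.657 + 37.332 + 107.555 + 90.848 + 45.000 + 193.179 = 566.039 mg/L

566.039 mg/L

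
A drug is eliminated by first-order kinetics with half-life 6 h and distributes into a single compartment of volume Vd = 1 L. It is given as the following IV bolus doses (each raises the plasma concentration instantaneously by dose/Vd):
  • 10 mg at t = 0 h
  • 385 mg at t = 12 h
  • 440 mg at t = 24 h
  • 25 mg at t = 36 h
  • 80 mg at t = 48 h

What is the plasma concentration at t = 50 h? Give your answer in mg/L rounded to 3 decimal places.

95.089 mg/L

k = ln 2 / 6 = 0.11552 per h
Dose 1 (10 mg at t=0 h): 10·exp(−0.11552·50) = 0.031 mg/L
Dose 2 (385 mg at t=12 h): 385·exp(−0.11552·38) = 4.775 mg/L
Dose 3 (440 mg at t=24 h): 440·exp(−0.11552·26) = 21.827 mg/L
Dose 4 (25 mg at t=36 h): 25·exp(−0.11552·14) = 4.961 mg/L
Dose 5 (80 mg at t=48 h): 80·exp(−0.11552·2) = 63.496 mg/L
C(50) = 0.031 + 4.775 + 21.827 + 4.961 + 63.496 = 95.089 mg/L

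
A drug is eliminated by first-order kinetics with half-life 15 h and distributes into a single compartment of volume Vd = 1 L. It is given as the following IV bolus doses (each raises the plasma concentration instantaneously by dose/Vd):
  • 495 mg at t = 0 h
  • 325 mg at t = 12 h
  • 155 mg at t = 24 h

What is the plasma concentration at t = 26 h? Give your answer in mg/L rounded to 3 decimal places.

460.377 mg/L

k = ln 2 / 15 = 0.04621 per h
Dose 1 (495 mg at t=0 h): 495·exp(−0.04621·26) = 148.874 mg/L
Dose 2 (325 mg at t=12 h): 325·exp(−0.04621·14) = 170.185 mg/L
Dose 3 (155 mg at t=24 h): 155·exp(−0.04621·2) = 141.317 mg/L
C(26) = 148.874 + 170.185 + 141.317 = 460.377 mg/L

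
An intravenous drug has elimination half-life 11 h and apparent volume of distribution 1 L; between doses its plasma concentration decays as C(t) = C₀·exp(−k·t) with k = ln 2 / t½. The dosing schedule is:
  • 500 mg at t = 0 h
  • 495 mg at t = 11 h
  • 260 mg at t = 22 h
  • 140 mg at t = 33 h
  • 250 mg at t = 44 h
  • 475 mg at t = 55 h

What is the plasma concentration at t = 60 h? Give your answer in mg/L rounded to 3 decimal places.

k = ln 2 / 11 = 0.06301 per h
Dose 1 (500 mg at t=0 h): 500·exp(−0.06301·60) = 11.402 mg/L
Dose 2 (495 mg at t=11 h): 495·exp(−0.06301·49) = 22.576 mg/L
Dose 3 (260 mg at t=22 h): 260·exp(−0.06301·38) = 23.717 mg/L
Dose 4 (140 mg at t=33 h): 140·exp(−0.06301·27) = 25.541 mg/L
Dose 5 (250 mg at t=44 h): 250·exp(−0.06301·16) = 91.218 mg/L
Dose 6 (475 mg at t=55 h): 475·exp(−0.06301·5) = 346.627 mg/L
C(60) = 11.402 + 22.576 + 23.717 + 25.541 + 91.218 + 346.627 = 521.080 mg/L

521.080 mg/L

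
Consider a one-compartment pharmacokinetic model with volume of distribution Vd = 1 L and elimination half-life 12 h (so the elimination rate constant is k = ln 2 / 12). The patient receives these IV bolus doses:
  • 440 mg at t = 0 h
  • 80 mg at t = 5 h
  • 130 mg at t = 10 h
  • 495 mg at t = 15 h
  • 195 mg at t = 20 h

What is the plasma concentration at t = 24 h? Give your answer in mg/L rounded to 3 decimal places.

643.706 mg/L

k = ln 2 / 12 = 0.05776 per h
Dose 1 (440 mg at t=0 h): 440·exp(−0.05776·24) = 110.000 mg/L
Dose 2 (80 mg at t=5 h): 80·exp(−0.05776·19) = 26.697 mg/L
Dose 3 (130 mg at t=10 h): 130·exp(−0.05776·14) = 57.908 mg/L
Dose 4 (495 mg at t=15 h): 495·exp(−0.05776·9) = 294.329 mg/L
Dose 5 (195 mg at t=20 h): 195·exp(−0.05776·4) = 154.772 mg/L
C(24) = 110.000 + 26.697 + 57.908 + 294.329 + 154.772 = 643.706 mg/L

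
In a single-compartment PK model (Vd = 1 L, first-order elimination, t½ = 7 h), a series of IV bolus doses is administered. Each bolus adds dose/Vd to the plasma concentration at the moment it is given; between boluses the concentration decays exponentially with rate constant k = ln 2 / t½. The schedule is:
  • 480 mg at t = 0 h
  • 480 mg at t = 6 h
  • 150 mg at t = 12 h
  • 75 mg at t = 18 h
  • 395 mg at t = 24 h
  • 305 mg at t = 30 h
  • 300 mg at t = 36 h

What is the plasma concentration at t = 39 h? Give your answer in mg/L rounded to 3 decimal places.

k = ln 2 / 7 = 0.09902 per h
Dose 1 (480 mg at t=0 h): 480·exp(−0.09902·39) = 10.094 mg/L
Dose 2 (480 mg at t=6 h): 480·exp(−0.09902·33) = 18.285 mg/L
Dose 3 (150 mg at t=12 h): 150·exp(−0.09902·27) = 10.351 mg/L
Dose 4 (75 mg at t=18 h): 75·exp(−0.09902·21) = 9.375 mg/L
Dose 5 (395 mg at t=24 h): 395·exp(−0.09902·15) = 89.440 mg/L
Dose 6 (305 mg at t=30 h): 305·exp(−0.09902·9) = 125.101 mg/L
Dose 7 (300 mg at t=36 h): 300·exp(−0.09902·3) = 222.899 mg/L
C(39) = 10.094 + 18.285 + 10.351 + 9.375 + 89.440 + 125.101 + 222.899 = 485.546 mg/L

485.546 mg/L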